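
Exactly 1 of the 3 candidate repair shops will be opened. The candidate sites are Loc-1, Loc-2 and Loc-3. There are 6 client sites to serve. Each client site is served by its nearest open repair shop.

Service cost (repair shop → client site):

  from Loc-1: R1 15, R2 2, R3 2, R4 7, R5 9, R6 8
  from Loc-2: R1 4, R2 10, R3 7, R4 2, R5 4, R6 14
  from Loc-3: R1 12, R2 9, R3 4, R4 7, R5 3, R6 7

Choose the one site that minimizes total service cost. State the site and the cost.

Choose Loc-2 only; total service cost 41.

With exactly 1 open, each client site uses its cheapest among the chosen.
{Loc-2}: R1→Loc-2 4, R2→Loc-2 10, R3→Loc-2 7, R4→Loc-2 2, R5→Loc-2 4, R6→Loc-2 14. Service cost 41.
{Loc-3}: service cost 42
{Loc-1}: service cost 43
Among all 3 size-1 choices, {Loc-2} is lowest.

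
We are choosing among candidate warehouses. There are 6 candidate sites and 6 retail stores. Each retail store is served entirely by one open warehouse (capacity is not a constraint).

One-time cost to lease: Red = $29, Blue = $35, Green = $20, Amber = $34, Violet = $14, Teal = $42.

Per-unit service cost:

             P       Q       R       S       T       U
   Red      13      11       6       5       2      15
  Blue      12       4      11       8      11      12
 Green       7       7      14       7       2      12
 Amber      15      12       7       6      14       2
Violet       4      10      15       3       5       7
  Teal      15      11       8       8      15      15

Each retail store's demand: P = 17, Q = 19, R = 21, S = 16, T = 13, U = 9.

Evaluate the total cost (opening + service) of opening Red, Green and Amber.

Each retail store is assigned to its cheapest site among the open ones.
{Red, Green, Amber}: P→Green 7·17=119, Q→Green 7·19=133, R→Red 6·21=126, S→Red 5·16=80, T→Red 2·13=26, U→Amber 2·9=18. Service 502; fixed 83; total 585.

Total cost: 585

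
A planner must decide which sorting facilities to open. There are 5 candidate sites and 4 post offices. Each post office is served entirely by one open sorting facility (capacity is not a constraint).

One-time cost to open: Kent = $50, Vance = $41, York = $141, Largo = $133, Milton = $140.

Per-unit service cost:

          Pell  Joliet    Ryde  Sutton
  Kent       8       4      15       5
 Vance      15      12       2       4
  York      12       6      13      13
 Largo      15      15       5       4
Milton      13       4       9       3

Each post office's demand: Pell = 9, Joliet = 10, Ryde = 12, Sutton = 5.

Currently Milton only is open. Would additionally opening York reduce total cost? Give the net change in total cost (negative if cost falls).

No — net change +132 (cost rises by 132).

Current service cost with {Milton}: 280.
Adding York: each post office re-picks its cheapest; new service cost 271, saving 9.
Extra fixed cost: 141. Net change = 141 − 9 = 132.
(Totals: 420 → 552.)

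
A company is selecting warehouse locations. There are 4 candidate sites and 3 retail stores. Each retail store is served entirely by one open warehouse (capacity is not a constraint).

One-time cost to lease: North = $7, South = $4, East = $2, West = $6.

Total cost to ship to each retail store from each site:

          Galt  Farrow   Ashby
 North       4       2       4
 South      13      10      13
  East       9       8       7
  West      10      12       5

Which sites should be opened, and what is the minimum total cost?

Open North only; minimum total cost 17.

For any fixed open set, each retail store goes to its cheapest open site; total = fixed + service.
{North}: Galt→North 4, Farrow→North 2, Ashby→North 4. Service 10; fixed 7; total 17.
{North, East}: service 10 + fixed 9 = 19
{North, South}: service 10 + fixed 11 = 21
{North, South, East, West}: service 10 + fixed 19 = 29
No other subset beats 17.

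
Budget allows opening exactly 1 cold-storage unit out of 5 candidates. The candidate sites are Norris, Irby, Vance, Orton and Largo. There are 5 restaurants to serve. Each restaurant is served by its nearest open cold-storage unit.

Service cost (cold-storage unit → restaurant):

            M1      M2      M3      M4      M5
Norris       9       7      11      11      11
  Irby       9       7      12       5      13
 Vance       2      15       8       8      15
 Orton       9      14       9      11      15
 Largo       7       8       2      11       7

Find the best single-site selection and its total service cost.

Choose Largo only; total service cost 35.

With exactly 1 open, each restaurant uses its cheapest among the chosen.
{Largo}: M1→Largo 7, M2→Largo 8, M3→Largo 2, M4→Largo 11, M5→Largo 7. Service cost 35.
{Irby}: service cost 46
{Vance}: service cost 48
Among all 5 size-1 choices, {Largo} is lowest.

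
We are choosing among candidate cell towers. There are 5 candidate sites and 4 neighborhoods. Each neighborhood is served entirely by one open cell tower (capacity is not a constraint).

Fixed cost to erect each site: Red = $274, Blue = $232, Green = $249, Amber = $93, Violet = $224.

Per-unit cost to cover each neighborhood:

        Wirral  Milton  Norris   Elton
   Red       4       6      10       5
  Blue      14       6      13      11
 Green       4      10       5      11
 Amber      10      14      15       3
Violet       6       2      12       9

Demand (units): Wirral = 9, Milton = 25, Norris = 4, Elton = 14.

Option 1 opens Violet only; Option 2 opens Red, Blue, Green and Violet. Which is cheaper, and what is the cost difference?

Option 1 is cheaper by 653.

Option 1: {Violet}: Wirral→Violet 6·9=54, Milton→Violet 2·25=50, Norris→Violet 12·4=48, Elton→Violet 9·14=126. Service 278; fixed 224; total 502.
Option 2: {Red, Blue, Green, Violet}: Wirral→Red 4·9=36, Milton→Violet 2·25=50, Norris→Green 5·4=20, Elton→Red 5·14=70. Service 176; fixed 979; total 1155.
Difference: |502 − 1155| = 653.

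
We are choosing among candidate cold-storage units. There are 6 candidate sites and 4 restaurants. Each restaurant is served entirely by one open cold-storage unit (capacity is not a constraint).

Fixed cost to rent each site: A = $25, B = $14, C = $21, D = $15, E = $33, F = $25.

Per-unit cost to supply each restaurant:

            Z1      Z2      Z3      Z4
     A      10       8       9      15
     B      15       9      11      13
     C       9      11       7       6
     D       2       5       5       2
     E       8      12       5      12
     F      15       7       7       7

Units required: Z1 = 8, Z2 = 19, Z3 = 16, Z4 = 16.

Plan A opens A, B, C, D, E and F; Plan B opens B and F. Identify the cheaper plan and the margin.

Plan A is cheaper by 160.

Plan A: {A, B, C, D, E, F}: Z1→D 2·8=16, Z2→D 5·19=95, Z3→D 5·16=80, Z4→D 2·16=32. Service 223; fixed 133; total 356.
Plan B: {B, F}: Z1→B 15·8=120, Z2→F 7·19=133, Z3→F 7·16=112, Z4→F 7·16=112. Service 477; fixed 39; total 516.
Difference: |356 − 516| = 160.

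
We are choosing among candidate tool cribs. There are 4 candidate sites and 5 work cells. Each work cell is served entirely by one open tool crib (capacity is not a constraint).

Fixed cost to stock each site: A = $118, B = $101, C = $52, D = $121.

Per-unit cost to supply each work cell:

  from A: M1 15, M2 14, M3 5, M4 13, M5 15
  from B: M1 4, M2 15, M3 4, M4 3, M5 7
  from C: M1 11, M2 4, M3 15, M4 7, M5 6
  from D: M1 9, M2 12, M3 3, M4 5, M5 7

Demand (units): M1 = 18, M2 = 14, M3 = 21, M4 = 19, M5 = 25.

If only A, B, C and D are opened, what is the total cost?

Total cost: 790

Each work cell is assigned to its cheapest site among the open ones.
{A, B, C, D}: M1→B 4·18=72, M2→C 4·14=56, M3→D 3·21=63, M4→B 3·19=57, M5→C 6·25=150. Service 398; fixed 392; total 790.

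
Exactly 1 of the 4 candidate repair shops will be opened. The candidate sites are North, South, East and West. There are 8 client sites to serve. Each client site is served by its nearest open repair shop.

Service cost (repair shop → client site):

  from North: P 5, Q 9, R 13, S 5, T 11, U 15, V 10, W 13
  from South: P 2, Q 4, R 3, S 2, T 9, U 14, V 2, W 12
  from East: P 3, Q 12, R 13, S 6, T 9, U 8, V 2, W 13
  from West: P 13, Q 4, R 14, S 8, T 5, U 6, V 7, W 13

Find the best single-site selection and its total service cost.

Choose South only; total service cost 48.

With exactly 1 open, each client site uses its cheapest among the chosen.
{South}: P→South 2, Q→South 4, R→South 3, S→South 2, T→South 9, U→South 14, V→South 2, W→South 12. Service cost 48.
{East}: service cost 66
{West}: service cost 70
Among all 4 size-1 choices, {South} is lowest.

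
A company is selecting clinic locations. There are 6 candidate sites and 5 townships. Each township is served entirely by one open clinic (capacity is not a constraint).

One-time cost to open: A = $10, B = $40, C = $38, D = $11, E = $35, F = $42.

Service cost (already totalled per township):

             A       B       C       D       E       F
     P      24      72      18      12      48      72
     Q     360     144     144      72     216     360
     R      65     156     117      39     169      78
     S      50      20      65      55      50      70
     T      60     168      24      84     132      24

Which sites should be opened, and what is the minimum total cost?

Open C and D; minimum total cost 251.

For any fixed open set, each township goes to its cheapest open site; total = fixed + service.
{C, D}: P→D 12, Q→D 72, R→D 39, S→D 55, T→C 24. Service 202; fixed 49; total 251.
{A, D}: service 233 + fixed 21 = 254
{D, F}: service 202 + fixed 53 = 255
{A, B, C, D, E, F}: service 167 + fixed 176 = 343
No other subset beats 251.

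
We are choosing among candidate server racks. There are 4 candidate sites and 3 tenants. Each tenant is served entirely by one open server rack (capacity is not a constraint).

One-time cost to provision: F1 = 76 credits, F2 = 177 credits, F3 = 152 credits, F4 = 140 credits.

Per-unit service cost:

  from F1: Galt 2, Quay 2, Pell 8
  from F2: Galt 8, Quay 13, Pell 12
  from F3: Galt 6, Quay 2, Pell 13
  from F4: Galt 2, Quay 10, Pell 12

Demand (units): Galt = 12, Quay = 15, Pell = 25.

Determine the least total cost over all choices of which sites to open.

For any fixed open set, each tenant goes to its cheapest open site; total = fixed + service.
{F1}: Galt→F1 2·12=24, Quay→F1 2·15=30, Pell→F1 8·25=200. Service 254; fixed 76; total 330.
{F1, F4}: Galt→F1 2·12=24, Quay→F1 2·15=30, Pell→F1 8·25=200. Service 254; fixed 216; total 470.
{F1, F3}: service 254 + fixed 228 = 482
{F1, F2, F3, F4}: service 254 + fixed 545 = 799
No other subset beats 330.

Minimum total cost: 330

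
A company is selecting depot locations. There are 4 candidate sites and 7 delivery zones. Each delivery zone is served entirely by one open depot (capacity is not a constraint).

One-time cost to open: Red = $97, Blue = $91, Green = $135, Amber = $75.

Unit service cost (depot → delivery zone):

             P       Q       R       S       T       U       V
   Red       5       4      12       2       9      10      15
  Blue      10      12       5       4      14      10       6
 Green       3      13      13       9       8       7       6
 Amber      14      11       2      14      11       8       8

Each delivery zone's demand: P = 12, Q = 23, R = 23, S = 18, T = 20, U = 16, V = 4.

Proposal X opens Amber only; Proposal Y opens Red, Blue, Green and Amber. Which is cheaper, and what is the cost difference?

Proposal X: {Amber}: P→Amber 14·12=168, Q→Amber 11·23=253, R→Amber 2·23=46, S→Amber 14·18=252, T→Amber 11·20=220, U→Amber 8·16=128, V→Amber 8·4=32. Service 1099; fixed 75; total 1174.
Proposal Y: {Red, Blue, Green, Amber}: P→Green 3·12=36, Q→Red 4·23=92, R→Amber 2·23=46, S→Red 2·18=36, T→Green 8·20=160, U→Green 7·16=112, V→Blue 6·4=24. Service 506; fixed 398; total 904.
Difference: |1174 − 904| = 270.

Proposal Y is cheaper by 270.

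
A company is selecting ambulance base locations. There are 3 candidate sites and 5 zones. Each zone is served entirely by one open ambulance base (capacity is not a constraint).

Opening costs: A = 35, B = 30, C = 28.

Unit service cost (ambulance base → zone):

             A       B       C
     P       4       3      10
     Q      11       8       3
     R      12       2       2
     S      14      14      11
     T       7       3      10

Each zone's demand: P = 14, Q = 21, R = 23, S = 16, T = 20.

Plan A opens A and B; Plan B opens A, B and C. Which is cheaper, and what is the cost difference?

Plan A: {A, B}: P→B 3·14=42, Q→B 8·21=168, R→B 2·23=46, S→A 14·16=224, T→B 3·20=60. Service 540; fixed 65; total 605.
Plan B: {A, B, C}: P→B 3·14=42, Q→C 3·21=63, R→B 2·23=46, S→C 11·16=176, T→B 3·20=60. Service 387; fixed 93; total 480.
Difference: |605 − 480| = 125.

Plan B is cheaper by 125.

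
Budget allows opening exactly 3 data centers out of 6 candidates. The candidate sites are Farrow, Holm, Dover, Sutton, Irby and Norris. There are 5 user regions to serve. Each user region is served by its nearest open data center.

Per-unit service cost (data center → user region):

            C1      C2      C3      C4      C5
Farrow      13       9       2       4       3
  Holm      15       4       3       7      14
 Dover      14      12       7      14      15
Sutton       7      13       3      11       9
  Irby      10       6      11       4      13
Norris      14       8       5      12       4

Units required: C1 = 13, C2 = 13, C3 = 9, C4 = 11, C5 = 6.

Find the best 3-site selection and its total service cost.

Choose Farrow, Holm and Sutton; total service cost 223.

With exactly 3 open, each user region uses its cheapest among the chosen.
{Farrow, Holm, Sutton}: C1→Sutton 7·13=91, C2→Holm 4·13=52, C3→Farrow 2·9=18, C4→Farrow 4·11=44, C5→Farrow 3·6=18. Service cost 223.
{Farrow, Sutton, Irby}: service cost 249
{Farrow, Holm, Irby}: service cost 262
Among all 20 size-3 choices, {Farrow, Holm, Sutton} is lowest.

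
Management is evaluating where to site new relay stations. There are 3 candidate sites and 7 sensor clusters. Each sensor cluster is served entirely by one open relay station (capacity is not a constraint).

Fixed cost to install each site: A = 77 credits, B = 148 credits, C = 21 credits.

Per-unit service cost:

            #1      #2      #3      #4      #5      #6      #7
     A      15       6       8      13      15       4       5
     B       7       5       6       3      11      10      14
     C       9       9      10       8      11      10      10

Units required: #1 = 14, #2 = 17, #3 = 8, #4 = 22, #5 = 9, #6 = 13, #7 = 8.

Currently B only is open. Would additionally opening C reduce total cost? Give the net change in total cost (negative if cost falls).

Yes — net change −11 (cost falls by 11).

Current service cost with {B}: 638.
Adding C: each sensor cluster re-picks its cheapest; new service cost 606, saving 32.
Extra fixed cost: 21. Net change = 21 − 32 = -11.
(Totals: 786 → 775.)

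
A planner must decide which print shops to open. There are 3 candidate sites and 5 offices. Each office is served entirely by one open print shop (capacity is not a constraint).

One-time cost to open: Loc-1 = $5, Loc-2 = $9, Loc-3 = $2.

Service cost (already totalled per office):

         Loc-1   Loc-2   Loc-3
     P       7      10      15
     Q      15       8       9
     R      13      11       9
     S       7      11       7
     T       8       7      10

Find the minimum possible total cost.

For any fixed open set, each office goes to its cheapest open site; total = fixed + service.
{Loc-1, Loc-3}: P→Loc-1 7, Q→Loc-3 9, R→Loc-3 9, S→Loc-1 7, T→Loc-1 8. Service 40; fixed 7; total 47.
{Loc-2, Loc-3}: service 41 + fixed 11 = 52
{Loc-3}: P→Loc-3 15, Q→Loc-3 9, R→Loc-3 9, S→Loc-3 7, T→Loc-3 10. Service 50; fixed 2; total 52.
{Loc-1, Loc-2, Loc-3}: P→Loc-1 7, Q→Loc-2 8, R→Loc-3 9, S→Loc-1 7, T→Loc-2 7. Service 38; fixed 16; total 54.
No other subset beats 47.

Minimum total cost: 47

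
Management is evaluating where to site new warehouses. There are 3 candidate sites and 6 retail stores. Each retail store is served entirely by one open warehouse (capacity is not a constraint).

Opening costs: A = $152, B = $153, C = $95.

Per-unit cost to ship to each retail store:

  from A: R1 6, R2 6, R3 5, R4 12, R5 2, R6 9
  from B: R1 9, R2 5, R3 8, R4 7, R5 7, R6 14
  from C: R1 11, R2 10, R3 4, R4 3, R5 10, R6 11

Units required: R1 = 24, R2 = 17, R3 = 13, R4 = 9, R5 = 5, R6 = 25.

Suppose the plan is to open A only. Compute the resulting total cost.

Total cost: 806

Each retail store is assigned to its cheapest site among the open ones.
{A}: R1→A 6·24=144, R2→A 6·17=102, R3→A 5·13=65, R4→A 12·9=108, R5→A 2·5=10, R6→A 9·25=225. Service 654; fixed 152; total 806.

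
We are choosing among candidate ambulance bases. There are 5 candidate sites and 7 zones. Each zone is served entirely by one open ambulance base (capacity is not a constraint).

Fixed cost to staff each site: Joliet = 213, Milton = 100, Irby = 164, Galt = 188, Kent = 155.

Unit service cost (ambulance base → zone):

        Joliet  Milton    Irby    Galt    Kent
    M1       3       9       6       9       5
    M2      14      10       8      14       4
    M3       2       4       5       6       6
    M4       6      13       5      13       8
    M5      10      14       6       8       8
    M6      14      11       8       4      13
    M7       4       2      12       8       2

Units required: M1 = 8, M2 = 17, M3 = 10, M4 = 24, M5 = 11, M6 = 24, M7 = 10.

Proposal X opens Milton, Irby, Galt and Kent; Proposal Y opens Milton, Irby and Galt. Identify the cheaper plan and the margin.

Proposal X: {Milton, Irby, Galt, Kent}: M1→Kent 5·8=40, M2→Kent 4·17=68, M3→Milton 4·10=40, M4→Irby 5·24=120, M5→Irby 6·11=66, M6→Galt 4·24=96, M7→Milton 2·10=20. Service 450; fixed 607; total 1057.
Proposal Y: {Milton, Irby, Galt}: M1→Irby 6·8=48, M2→Irby 8·17=136, M3→Milton 4·10=40, M4→Irby 5·24=120, M5→Irby 6·11=66, M6→Galt 4·24=96, M7→Milton 2·10=20. Service 526; fixed 452; total 978.
Difference: |1057 − 978| = 79.

Proposal Y is cheaper by 79.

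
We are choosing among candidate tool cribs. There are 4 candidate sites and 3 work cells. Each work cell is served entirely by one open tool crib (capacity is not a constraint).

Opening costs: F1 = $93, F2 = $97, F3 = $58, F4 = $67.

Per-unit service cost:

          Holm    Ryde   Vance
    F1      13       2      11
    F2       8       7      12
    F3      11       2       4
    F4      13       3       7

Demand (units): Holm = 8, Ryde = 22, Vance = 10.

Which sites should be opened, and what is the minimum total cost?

For any fixed open set, each work cell goes to its cheapest open site; total = fixed + service.
{F3}: Holm→F3 11·8=88, Ryde→F3 2·22=44, Vance→F3 4·10=40. Service 172; fixed 58; total 230.
{F3, F4}: service 172 + fixed 125 = 297
{F2, F3}: service 148 + fixed 155 = 303
{F1, F2, F3, F4}: Holm→F2 8·8=64, Ryde→F1 2·22=44, Vance→F3 4·10=40. Service 148; fixed 315; total 463.
No other subset beats 230.

Open F3 only; minimum total cost 230.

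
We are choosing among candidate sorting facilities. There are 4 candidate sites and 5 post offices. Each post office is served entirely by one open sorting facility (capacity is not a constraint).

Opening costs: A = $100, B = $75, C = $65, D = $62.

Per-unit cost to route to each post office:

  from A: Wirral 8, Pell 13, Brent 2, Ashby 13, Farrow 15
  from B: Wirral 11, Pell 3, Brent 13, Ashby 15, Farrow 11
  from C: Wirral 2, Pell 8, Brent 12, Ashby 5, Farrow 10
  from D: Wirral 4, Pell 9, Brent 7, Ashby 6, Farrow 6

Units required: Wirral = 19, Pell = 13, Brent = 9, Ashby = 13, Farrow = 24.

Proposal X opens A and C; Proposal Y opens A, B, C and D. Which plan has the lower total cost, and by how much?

Proposal X: {A, C}: Wirral→C 2·19=38, Pell→C 8·13=104, Brent→A 2·9=18, Ashby→C 5·13=65, Farrow→C 10·24=240. Service 465; fixed 165; total 630.
Proposal Y: {A, B, C, D}: Wirral→C 2·19=38, Pell→B 3·13=39, Brent→A 2·9=18, Ashby→C 5·13=65, Farrow→D 6·24=144. Service 304; fixed 302; total 606.
Difference: |630 − 606| = 24.

Proposal Y is cheaper by 24.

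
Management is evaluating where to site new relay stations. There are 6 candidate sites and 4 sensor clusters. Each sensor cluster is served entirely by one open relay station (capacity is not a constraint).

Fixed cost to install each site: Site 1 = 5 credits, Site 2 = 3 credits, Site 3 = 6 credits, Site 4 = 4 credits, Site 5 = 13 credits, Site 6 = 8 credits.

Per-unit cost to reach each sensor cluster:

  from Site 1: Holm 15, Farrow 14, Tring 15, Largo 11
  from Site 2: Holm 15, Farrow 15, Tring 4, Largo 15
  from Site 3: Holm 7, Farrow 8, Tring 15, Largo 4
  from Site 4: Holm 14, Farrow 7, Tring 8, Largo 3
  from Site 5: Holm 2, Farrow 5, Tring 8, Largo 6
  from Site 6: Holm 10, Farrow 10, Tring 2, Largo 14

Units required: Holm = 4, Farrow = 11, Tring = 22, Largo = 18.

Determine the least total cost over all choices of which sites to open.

For any fixed open set, each sensor cluster goes to its cheapest open site; total = fixed + service.
{Site 4, Site 5, Site 6}: Holm→Site 5 2·4=8, Farrow→Site 5 5·11=55, Tring→Site 6 2·22=44, Largo→Site 4 3·18=54. Service 161; fixed 25; total 186.
{Site 2, Site 4, Site 5, Site 6}: service 161 + fixed 28 = 189
{Site 1, Site 4, Site 5, Site 6}: service 161 + fixed 30 = 191
{Site 1, Site 2, Site 3, Site 4, Site 5, Site 6}: Holm→Site 5 2·4=8, Farrow→Site 5 5·11=55, Tring→Site 6 2·22=44, Largo→Site 4 3·18=54. Service 161; fixed 39; total 200.
No other subset beats 186.

Minimum total cost: 186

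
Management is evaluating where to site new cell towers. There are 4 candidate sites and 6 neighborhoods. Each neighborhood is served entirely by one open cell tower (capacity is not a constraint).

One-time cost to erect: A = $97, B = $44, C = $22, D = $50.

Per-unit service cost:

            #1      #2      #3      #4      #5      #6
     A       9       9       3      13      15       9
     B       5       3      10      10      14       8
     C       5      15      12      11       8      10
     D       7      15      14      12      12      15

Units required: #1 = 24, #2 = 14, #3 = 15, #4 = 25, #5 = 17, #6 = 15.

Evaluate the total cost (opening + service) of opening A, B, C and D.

Total cost: 926

Each neighborhood is assigned to its cheapest site among the open ones.
{A, B, C, D}: #1→B 5·24=120, #2→B 3·14=42, #3→A 3·15=45, #4→B 10·25=250, #5→C 8·17=136, #6→B 8·15=120. Service 713; fixed 213; total 926.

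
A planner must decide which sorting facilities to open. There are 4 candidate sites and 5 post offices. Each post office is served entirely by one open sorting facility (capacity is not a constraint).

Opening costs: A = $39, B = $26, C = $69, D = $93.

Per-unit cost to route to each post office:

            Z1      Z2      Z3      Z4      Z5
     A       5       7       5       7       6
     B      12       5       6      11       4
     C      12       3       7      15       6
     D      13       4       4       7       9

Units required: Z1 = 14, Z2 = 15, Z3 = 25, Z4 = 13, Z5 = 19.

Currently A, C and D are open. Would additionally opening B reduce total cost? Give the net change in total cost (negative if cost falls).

Yes — net change −12 (cost falls by 12).

Current service cost with {A, C, D}: 420.
Adding B: each post office re-picks its cheapest; new service cost 382, saving 38.
Extra fixed cost: 26. Net change = 26 − 38 = -12.
(Totals: 621 → 609.)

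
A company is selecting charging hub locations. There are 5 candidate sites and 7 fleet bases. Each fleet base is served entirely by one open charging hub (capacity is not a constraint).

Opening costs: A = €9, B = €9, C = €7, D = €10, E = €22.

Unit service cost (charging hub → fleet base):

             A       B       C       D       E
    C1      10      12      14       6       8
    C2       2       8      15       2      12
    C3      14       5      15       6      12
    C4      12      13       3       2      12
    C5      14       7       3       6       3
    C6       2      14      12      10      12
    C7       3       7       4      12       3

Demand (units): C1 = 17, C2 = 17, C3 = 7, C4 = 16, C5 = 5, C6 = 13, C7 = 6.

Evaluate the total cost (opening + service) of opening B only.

Total cost: 851

Each fleet base is assigned to its cheapest site among the open ones.
{B}: C1→B 12·17=204, C2→B 8·17=136, C3→B 5·7=35, C4→B 13·16=208, C5→B 7·5=35, C6→B 14·13=182, C7→B 7·6=42. Service 842; fixed 9; total 851.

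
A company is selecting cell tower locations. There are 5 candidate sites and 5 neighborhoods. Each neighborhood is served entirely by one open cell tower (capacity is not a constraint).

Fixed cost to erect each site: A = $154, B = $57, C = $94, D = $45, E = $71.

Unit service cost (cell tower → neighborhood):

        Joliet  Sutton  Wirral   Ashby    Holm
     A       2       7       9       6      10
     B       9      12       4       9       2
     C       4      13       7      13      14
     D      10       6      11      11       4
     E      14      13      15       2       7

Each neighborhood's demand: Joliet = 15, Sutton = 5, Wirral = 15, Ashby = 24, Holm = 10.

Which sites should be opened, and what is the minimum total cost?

For any fixed open set, each neighborhood goes to its cheapest open site; total = fixed + service.
{B, E}: Joliet→B 9·15=135, Sutton→B 12·5=60, Wirral→B 4·15=60, Ashby→E 2·24=48, Holm→B 2·10=20. Service 323; fixed 128; total 451.
{B, D, E}: service 293 + fixed 173 = 466
{B, C, E}: Joliet→C 4·15=60, Sutton→B 12·5=60, Wirral→B 4·15=60, Ashby→E 2·24=48, Holm→B 2·10=20. Service 248; fixed 222; total 470.
{A, B, C, D, E}: service 188 + fixed 421 = 609
No other subset beats 451.

Open B and E; minimum total cost 451.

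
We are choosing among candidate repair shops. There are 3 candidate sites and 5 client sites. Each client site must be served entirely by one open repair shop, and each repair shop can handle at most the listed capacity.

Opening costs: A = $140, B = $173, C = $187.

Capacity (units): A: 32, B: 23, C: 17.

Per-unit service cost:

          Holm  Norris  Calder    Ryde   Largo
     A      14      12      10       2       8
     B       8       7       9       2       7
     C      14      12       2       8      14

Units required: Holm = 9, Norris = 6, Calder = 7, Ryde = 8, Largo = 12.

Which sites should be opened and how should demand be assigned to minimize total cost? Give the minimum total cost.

Minimum total cost: 602

Open {A, B}: Holm→B 8·9=72, Norris→B 7·6=42, Calder→B 9·7=63, Ryde→A 2·8=16, Largo→A 8·12=96.
Loads: A carries 20/32, B carries 22/23. Service 289; fixed 313; total 602.
Next best feasible plan costs 609.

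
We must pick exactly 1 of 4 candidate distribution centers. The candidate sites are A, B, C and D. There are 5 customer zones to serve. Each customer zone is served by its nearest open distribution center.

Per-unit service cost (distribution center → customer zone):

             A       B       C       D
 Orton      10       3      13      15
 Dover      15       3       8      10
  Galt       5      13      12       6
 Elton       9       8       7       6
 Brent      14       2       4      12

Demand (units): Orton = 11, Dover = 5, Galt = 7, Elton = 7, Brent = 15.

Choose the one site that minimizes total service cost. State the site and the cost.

Choose B only; total service cost 225.

With exactly 1 open, each customer zone uses its cheapest among the chosen.
{B}: Orton→B 3·11=33, Dover→B 3·5=15, Galt→B 13·7=91, Elton→B 8·7=56, Brent→B 2·15=30. Service cost 225.
{C}: service cost 376
{D}: service cost 479
Among all 4 size-1 choices, {B} is lowest.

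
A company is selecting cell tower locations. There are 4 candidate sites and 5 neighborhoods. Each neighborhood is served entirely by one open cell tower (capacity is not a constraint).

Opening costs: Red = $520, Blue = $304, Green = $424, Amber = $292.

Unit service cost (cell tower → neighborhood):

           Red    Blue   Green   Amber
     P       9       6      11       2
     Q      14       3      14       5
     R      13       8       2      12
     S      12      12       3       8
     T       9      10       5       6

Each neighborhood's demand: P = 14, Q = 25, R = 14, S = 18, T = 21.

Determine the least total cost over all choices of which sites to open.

For any fixed open set, each neighborhood goes to its cheapest open site; total = fixed + service.
{Amber}: P→Amber 2·14=28, Q→Amber 5·25=125, R→Amber 12·14=168, S→Amber 8·18=144, T→Amber 6·21=126. Service 591; fixed 292; total 883.
{Blue}: P→Blue 6·14=84, Q→Blue 3·25=75, R→Blue 8·14=112, S→Blue 12·18=216, T→Blue 10·21=210. Service 697; fixed 304; total 1001.
{Green, Amber}: service 340 + fixed 716 = 1056
{Red, Blue, Green, Amber}: service 290 + fixed 1540 = 1830
(All 15 nonempty subsets were checked; Amber only is lowest.)

Minimum total cost: 883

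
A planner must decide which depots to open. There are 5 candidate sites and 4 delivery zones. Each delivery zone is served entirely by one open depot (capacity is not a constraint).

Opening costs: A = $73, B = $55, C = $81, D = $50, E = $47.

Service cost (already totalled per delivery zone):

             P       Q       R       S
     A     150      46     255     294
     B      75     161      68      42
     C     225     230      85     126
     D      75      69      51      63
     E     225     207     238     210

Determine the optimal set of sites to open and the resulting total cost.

Open D only; minimum total cost 308.

For any fixed open set, each delivery zone goes to its cheapest open site; total = fixed + service.
{D}: P→D 75, Q→D 69, R→D 51, S→D 63. Service 258; fixed 50; total 308.
{B, D}: service 237 + fixed 105 = 342
{D, E}: P→D 75, Q→D 69, R→D 51, S→D 63. Service 258; fixed 97; total 355.
{A, B, C, D, E}: service 214 + fixed 306 = 520
No other subset beats 308.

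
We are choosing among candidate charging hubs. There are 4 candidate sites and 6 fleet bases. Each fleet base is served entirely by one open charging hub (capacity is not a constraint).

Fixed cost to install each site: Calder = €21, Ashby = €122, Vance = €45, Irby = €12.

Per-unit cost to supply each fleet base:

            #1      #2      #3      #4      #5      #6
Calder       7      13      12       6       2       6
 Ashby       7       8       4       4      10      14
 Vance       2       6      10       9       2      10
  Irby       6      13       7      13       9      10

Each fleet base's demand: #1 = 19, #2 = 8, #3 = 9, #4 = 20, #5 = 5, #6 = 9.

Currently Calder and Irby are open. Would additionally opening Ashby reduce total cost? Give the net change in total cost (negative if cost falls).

No — net change +15 (cost rises by 15).

Current service cost with {Calder, Irby}: 465.
Adding Ashby: each fleet base re-picks its cheapest; new service cost 358, saving 107.
Extra fixed cost: 122. Net change = 122 − 107 = 15.
(Totals: 498 → 513.)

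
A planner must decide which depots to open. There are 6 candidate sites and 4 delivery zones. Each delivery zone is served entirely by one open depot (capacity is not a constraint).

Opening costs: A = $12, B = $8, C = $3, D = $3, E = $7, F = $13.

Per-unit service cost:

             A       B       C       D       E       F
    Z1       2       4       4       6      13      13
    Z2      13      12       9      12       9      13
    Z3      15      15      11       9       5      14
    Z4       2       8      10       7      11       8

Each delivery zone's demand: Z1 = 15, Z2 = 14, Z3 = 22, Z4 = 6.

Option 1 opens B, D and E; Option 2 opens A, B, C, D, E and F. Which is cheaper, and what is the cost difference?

Option 1: {B, D, E}: Z1→B 4·15=60, Z2→E 9·14=126, Z3→E 5·22=110, Z4→D 7·6=42. Service 338; fixed 18; total 356.
Option 2: {A, B, C, D, E, F}: Z1→A 2·15=30, Z2→C 9·14=126, Z3→E 5·22=110, Z4→A 2·6=12. Service 278; fixed 46; total 324.
Difference: |356 − 324| = 32.

Option 2 is cheaper by 32.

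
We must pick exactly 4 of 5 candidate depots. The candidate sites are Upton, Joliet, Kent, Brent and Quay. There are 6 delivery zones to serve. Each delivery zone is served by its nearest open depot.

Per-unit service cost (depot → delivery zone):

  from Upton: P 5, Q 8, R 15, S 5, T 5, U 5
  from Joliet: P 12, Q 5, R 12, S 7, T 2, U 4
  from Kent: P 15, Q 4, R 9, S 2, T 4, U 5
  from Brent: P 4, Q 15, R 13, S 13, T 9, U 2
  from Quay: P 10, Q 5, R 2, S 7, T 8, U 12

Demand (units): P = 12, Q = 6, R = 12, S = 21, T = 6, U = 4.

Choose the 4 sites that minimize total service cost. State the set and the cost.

Choose Joliet, Kent, Brent and Quay; total service cost 158.

With exactly 4 open, each delivery zone uses its cheapest among the chosen.
{Joliet, Kent, Brent, Quay}: P→Brent 4·12=48, Q→Kent 4·6=24, R→Quay 2·12=24, S→Kent 2·21=42, T→Joliet 2·6=12, U→Brent 2·4=8. Service cost 158.
{Upton, Kent, Brent, Quay}: service cost 170
{Upton, Joliet, Kent, Quay}: service cost 178
Among all 5 size-4 choices, {Joliet, Kent, Brent, Quay} is lowest.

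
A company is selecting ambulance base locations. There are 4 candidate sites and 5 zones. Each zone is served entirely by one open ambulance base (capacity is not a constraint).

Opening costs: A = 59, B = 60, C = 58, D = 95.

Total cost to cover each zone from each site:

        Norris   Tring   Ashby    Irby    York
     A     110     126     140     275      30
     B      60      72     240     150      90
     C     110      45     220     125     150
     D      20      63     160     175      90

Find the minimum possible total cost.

For any fixed open set, each zone goes to its cheapest open site; total = fixed + service.
{A, C}: Norris→A 110, Tring→C 45, Ashby→A 140, Irby→C 125, York→A 30. Service 450; fixed 117; total 567.
{A, B}: service 452 + fixed 119 = 571
{A, C, D}: service 360 + fixed 212 = 572
{A, B, C, D}: Norris→D 20, Tring→C 45, Ashby→A 140, Irby→C 125, York→A 30. Service 360; fixed 272; total 632.
No other subset beats 567.

Minimum total cost: 567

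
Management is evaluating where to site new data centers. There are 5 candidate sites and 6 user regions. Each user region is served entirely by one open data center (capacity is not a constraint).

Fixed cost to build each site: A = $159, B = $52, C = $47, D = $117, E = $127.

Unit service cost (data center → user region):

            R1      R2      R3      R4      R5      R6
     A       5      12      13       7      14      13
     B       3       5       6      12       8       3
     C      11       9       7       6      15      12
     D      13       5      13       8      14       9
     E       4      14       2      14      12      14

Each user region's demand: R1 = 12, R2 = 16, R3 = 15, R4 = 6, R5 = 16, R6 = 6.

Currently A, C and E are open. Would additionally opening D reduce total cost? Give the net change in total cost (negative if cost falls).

No — net change +35 (cost rises by 35).

Current service cost with {A, C, E}: 522.
Adding D: each user region re-picks its cheapest; new service cost 440, saving 82.
Extra fixed cost: 117. Net change = 117 − 82 = 35.
(Totals: 855 → 890.)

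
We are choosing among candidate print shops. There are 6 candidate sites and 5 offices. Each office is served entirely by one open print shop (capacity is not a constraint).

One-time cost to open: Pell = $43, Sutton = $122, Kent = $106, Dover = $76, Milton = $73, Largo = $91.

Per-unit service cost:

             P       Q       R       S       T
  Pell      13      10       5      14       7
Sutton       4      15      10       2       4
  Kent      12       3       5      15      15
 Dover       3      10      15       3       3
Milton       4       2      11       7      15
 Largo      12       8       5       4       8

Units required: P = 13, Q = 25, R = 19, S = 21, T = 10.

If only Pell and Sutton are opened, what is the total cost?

Each office is assigned to its cheapest site among the open ones.
{Pell, Sutton}: P→Sutton 4·13=52, Q→Pell 10·25=250, R→Pell 5·19=95, S→Sutton 2·21=42, T→Sutton 4·10=40. Service 479; fixed 165; total 644.

Total cost: 644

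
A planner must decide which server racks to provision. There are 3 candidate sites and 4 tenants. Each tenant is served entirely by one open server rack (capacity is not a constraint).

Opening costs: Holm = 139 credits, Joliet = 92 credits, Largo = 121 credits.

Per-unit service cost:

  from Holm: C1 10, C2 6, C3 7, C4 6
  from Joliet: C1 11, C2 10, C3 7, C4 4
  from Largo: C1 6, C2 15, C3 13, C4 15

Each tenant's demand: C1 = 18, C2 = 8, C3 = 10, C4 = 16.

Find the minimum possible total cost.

Minimum total cost: 504

For any fixed open set, each tenant goes to its cheapest open site; total = fixed + service.
{Joliet}: C1→Joliet 11·18=198, C2→Joliet 10·8=80, C3→Joliet 7·10=70, C4→Joliet 4·16=64. Service 412; fixed 92; total 504.
{Holm}: service 394 + fixed 139 = 533
{Joliet, Largo}: service 322 + fixed 213 = 535
{Holm, Joliet, Largo}: C1→Largo 6·18=108, C2→Holm 6·8=48, C3→Holm 7·10=70, C4→Joliet 4·16=64. Service 290; fixed 352; total 642.
No other subset beats 504.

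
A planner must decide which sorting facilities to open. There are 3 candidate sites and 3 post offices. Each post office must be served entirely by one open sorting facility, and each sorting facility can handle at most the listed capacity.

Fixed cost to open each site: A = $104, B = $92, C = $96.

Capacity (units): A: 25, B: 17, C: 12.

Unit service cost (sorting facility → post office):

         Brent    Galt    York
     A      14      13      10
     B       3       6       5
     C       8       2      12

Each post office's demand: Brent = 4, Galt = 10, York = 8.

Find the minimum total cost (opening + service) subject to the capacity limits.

Minimum total cost: 260

Open {B, C}: Brent→B 3·4=12, Galt→C 2·10=20, York→B 5·8=40.
Loads: B carries 12/17, C carries 10/12. Service 72; fixed 188; total 260.
Next best feasible plan costs 348.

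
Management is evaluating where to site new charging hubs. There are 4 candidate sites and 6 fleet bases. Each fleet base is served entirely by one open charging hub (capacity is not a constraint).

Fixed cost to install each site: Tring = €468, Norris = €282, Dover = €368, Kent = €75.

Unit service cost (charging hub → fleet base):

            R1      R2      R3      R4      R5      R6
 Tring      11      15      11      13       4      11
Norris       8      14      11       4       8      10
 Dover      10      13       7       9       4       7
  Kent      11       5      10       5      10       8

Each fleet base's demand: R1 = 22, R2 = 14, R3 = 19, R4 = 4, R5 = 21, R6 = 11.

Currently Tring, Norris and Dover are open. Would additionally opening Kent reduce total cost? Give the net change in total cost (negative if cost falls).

Yes — net change −37 (cost falls by 37).

Current service cost with {Tring, Norris, Dover}: 668.
Adding Kent: each fleet base re-picks its cheapest; new service cost 556, saving 112.
Extra fixed cost: 75. Net change = 75 − 112 = -37.
(Totals: 1786 → 1749.)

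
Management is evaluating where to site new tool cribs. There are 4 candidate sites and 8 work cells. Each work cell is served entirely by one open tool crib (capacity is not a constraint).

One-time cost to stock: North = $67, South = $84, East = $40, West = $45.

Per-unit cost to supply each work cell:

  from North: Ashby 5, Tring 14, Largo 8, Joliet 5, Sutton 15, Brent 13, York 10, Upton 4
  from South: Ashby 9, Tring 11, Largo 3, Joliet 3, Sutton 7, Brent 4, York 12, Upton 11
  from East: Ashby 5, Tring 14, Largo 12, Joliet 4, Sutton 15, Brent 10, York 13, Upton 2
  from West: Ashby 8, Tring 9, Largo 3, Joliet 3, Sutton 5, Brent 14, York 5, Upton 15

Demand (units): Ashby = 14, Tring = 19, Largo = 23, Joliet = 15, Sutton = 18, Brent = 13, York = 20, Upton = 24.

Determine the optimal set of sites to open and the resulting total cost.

For any fixed open set, each work cell goes to its cheapest open site; total = fixed + service.
{East, West}: Ashby→East 5·14=70, Tring→West 9·19=171, Largo→West 3·23=69, Joliet→West 3·15=45, Sutton→West 5·18=90, Brent→East 10·13=130, York→West 5·20=100, Upton→East 2·24=48. Service 723; fixed 85; total 808.
{South, East, West}: Ashby→East 5·14=70, Tring→West 9·19=171, Largo→South 3·23=69, Joliet→South 3·15=45, Sutton→West 5·18=90, Brent→South 4·13=52, York→West 5·20=100, Upton→East 2·24=48. Service 645; fixed 169; total 814.
{North, East, West}: service 723 + fixed 152 = 875
{North, South, East, West}: Ashby→North 5·14=70, Tring→West 9·19=171, Largo→South 3·23=69, Joliet→South 3·15=45, Sutton→West 5·18=90, Brent→South 4·13=52, York→West 5·20=100, Upton→East 2·24=48. Service 645; fixed 236; total 881.
(All 15 nonempty subsets were checked; East and West is lowest.)

Open East and West; minimum total cost 808.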